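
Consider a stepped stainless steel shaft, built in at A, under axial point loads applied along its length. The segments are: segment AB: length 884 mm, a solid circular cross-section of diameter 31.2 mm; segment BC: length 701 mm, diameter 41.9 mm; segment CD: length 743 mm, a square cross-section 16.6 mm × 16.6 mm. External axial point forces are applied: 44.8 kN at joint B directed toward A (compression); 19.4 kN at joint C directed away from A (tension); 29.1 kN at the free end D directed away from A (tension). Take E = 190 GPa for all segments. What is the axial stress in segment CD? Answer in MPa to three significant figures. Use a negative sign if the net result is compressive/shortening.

106 MPa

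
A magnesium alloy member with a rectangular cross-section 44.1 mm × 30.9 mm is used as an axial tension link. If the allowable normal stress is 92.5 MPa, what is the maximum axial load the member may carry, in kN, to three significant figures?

A = 1363 mm².
P_max = σ_allow · A = 92.5 · 1363 = 126000 N = 126 kN.

126 kN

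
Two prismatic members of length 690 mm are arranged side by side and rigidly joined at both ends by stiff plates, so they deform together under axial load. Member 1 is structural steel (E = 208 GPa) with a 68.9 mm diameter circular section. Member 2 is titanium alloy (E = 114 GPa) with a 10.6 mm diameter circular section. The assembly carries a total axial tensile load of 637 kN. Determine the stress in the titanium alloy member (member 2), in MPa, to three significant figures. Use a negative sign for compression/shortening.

A_1 = 3728 mm².
A_2 = 88.25 mm².
Equal strain + equilibrium ⇒ each member carries load in proportion to AE: A₁E₁ = 775500000 N, A₂E₂ = 10060000 N, ΣAE = 785600000 N.
σ₂ = P·E₂/ΣAE = 637000·114000/785600000 = 92.44 MPa.

92.4 MPa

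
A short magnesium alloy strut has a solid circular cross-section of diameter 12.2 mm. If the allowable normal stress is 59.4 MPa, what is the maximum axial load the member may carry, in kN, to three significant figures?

6.94 kN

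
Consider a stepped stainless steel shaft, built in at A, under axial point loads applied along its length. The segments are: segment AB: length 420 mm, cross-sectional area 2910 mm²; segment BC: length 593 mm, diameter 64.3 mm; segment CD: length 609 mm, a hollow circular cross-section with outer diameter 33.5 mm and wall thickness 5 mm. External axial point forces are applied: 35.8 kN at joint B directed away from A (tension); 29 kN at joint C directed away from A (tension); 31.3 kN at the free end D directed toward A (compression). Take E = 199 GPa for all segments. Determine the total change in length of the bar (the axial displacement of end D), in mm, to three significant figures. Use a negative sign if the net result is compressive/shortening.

Internal axial forces (sectioning from the free end, tension +): N_CD = -31.3 kN, N_BC = -2.3 kN, N_AB = 33.5 kN.
A_BC = 3247 mm².
A_CD = 447.7 mm².
δ_AB = 33500·420/(2910·199000) = 0.0243 mm
δ_BC = -2300·593/(3247·199000) = -0.002111 mm
δ_CD = -31300·609/(447.7·199000) = -0.214 mm
δ = Σδ_i = -0.1918 mm.

-0.192 mm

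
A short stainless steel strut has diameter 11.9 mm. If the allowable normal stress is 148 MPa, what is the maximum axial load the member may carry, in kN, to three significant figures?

16.5 kN

A = 111.2 mm².
P_max = σ_allow · A = 148 · 111.2 = 16460 N = 16.46 kN.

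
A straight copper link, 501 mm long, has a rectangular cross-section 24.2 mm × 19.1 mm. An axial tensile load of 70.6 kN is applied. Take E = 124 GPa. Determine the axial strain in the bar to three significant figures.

A = 462.2 mm².
σ = N/A = 152.7 MPa; ε = σ/E = 152.7/124000 = 1.232e-03.

0.00123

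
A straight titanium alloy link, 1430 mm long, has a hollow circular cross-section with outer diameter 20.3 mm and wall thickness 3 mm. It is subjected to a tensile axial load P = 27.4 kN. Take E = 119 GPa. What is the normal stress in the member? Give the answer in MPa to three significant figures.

168 MPa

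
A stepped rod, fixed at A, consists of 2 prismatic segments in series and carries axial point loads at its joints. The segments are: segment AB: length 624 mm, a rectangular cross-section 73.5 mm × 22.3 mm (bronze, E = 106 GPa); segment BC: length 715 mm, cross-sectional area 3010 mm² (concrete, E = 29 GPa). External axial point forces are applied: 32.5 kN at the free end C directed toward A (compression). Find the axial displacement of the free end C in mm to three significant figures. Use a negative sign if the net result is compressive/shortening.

Internal axial forces (sectioning from the free end, tension +): N_BC = -32.5 kN, N_AB = -32.5 kN.
A_AB = 1639 mm².
δ_AB = -32500·624/(1639·106000) = -0.1167 mm
δ_BC = -32500·715/(3010·29000) = -0.2662 mm
δ = Σδ_i = -0.3829 mm.

-0.383 mm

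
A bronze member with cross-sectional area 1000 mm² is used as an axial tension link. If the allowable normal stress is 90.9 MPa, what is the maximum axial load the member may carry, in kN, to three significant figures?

P_max = σ_allow · A = 90.9 · 1000 = 90900 N = 90.9 kN.

90.9 kN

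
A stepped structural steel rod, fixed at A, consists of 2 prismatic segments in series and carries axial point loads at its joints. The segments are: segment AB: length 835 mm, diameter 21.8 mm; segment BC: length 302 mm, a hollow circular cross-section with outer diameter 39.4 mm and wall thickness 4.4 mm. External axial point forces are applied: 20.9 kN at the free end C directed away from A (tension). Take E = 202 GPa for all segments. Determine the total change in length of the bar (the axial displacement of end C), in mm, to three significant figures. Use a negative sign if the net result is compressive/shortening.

Internal axial forces (sectioning from the free end, tension +): N_BC = 20.9 kN, N_AB = 20.9 kN.
A_AB = 373.3 mm².
A_BC = 483.8 mm².
δ_AB = 20900·835/(373.3·202000) = 0.2315 mm
δ_BC = 20900·302/(483.8·202000) = 0.06458 mm
δ = Σδ_i = 0.296 mm.

0.296 mm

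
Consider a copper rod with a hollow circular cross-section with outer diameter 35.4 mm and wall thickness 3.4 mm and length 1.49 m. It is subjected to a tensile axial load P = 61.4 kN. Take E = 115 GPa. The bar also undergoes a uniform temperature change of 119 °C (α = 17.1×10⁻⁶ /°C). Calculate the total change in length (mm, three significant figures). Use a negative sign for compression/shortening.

5.36 mm

A = 341.8 mm².
δ_mech = NL/(AE) = 61400·1490/(341.8·115000) = 2.327 mm.
δ_thermal = αLΔT = 17.1e-6·1490·119 = 3.032 mm.
δ = δ_mech + δ_thermal = 5.359 mm.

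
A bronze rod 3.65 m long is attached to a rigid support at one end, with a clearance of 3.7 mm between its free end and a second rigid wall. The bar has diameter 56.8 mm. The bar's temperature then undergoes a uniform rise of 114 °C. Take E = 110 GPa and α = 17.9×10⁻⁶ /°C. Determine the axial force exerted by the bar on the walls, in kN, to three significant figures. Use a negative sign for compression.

Free thermal expansion αLΔT = 17.9e-6 · 3650 · 114 = 7.448 mm.
The walls engage after the gap closes; constrained expansion = 7.448 − 3.7 = 3.748 mm.
The walls impose strain ε = −(3.748)/3650 = -1.0269e-03; σ = Eε = 110000 · -1.0269e-03 = -113 MPa.
Wall reaction R = σ·A = -113·2534 = -286200 N = -286.2 kN.

-286 kN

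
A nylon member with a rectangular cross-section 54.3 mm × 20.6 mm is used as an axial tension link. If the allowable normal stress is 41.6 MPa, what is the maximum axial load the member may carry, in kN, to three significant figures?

A = 1119 mm².
P_max = σ_allow · A = 41.6 · 1119 = 46530 N = 46.53 kN.

46.5 kN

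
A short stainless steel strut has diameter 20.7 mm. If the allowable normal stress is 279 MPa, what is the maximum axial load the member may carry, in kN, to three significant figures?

A = 336.5 mm².
P_max = σ_allow · A = 279 · 336.5 = 93890 N = 93.89 kN.

93.9 kN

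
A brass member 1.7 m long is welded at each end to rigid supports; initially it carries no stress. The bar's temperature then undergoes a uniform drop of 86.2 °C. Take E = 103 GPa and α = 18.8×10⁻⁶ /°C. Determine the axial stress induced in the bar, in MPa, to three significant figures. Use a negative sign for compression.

167 MPa

Free thermal expansion αLΔT = 18.8e-6 · 1700 · -86.2 = -2.755 mm.
The walls impose strain ε = −(-2.755)/1700 = 1.6206e-03; σ = Eε = 103000 · 1.6206e-03 = 166.9 MPa.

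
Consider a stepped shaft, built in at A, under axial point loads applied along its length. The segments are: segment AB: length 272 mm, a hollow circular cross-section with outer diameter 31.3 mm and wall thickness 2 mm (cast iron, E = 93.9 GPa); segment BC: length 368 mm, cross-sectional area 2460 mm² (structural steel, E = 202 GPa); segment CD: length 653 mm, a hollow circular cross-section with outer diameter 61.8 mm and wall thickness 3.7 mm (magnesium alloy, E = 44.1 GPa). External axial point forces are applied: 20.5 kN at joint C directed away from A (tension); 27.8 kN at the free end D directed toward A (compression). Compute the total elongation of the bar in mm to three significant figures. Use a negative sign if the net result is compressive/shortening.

-0.730 mm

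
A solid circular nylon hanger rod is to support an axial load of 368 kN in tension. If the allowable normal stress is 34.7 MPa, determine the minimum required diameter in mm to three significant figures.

116 mm

Required area A ≥ P/σ_allow = 368000/34.7 = 10610 mm².
For a solid circular section, d ≥ √(4A/π) = 116.2 mm.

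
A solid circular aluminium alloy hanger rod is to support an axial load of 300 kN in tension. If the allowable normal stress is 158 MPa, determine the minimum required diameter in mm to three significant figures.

Required area A ≥ P/σ_allow = 300000/158 = 1899 mm².
For a solid circular section, d ≥ √(4A/π) = 49.17 mm.

49.2 mm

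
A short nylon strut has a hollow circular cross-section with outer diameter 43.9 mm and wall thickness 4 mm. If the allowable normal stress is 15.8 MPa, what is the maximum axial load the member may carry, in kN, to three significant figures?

7.92 kN

A = 501.4 mm².
P_max = σ_allow · A = 15.8 · 501.4 = 7922 N = 7.922 kN.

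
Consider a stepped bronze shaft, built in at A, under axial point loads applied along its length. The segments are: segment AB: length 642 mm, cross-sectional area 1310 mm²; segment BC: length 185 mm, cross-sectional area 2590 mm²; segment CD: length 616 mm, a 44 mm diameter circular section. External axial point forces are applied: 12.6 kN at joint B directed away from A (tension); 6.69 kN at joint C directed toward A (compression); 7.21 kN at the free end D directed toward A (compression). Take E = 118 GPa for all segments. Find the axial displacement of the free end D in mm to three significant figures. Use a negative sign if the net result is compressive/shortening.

-0.0386 mm

Internal axial forces (sectioning from the free end, tension +): N_CD = -7.21 kN, N_BC = -13.9 kN, N_AB = -1.3 kN.
A_CD = 1521 mm².
δ_AB = -1300·642/(1310·118000) = -0.005399 mm
δ_BC = -13900·185/(2590·118000) = -0.008414 mm
δ_CD = -7210·616/(1521·118000) = -0.02475 mm
δ = Σδ_i = -0.03857 mm.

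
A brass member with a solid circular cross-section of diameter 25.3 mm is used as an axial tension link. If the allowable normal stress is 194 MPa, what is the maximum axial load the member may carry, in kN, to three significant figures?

A = 502.7 mm².
P_max = σ_allow · A = 194 · 502.7 = 97530 N = 97.53 kN.

97.5 kN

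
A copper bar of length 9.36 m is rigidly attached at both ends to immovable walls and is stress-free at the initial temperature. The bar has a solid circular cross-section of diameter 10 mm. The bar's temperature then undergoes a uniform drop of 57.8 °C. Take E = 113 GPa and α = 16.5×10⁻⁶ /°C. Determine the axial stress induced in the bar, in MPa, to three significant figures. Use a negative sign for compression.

Free thermal expansion αLΔT = 16.5e-6 · 9360 · -57.8 = -8.927 mm.
The walls impose strain ε = −(-8.927)/9360 = 9.5370e-04; σ = Eε = 113000 · 9.5370e-04 = 107.8 MPa.

108 MPa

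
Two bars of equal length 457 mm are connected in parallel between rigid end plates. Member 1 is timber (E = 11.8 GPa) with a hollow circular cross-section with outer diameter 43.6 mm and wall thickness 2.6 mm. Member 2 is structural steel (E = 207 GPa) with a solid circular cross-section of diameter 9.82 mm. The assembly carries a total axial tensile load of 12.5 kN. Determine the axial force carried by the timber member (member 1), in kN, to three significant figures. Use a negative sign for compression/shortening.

A_1 = 334.9 mm².
A_2 = 75.74 mm².
Equal strain + equilibrium ⇒ each member carries load in proportion to AE: A₁E₁ = 3952000 N, A₂E₂ = 15680000 N, ΣAE = 19630000 N.
F₁ = P·A₁E₁/ΣAE = 12500·3952000/19630000 = 2516 N.

2.52 kN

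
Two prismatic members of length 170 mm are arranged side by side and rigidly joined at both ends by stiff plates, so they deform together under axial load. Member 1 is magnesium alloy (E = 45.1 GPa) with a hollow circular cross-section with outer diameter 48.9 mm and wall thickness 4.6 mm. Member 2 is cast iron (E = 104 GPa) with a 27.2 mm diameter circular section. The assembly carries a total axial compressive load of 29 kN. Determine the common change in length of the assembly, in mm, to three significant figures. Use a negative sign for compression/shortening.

A_1 = 640.2 mm².
A_2 = 581.1 mm².
Equal strain + equilibrium ⇒ each member carries load in proportion to AE: A₁E₁ = 28870000 N, A₂E₂ = 60430000 N, ΣAE = 89300000 N.
δ = PL/ΣAE = -29000·170/89300000 = -0.0552 mm.

-0.0552 mm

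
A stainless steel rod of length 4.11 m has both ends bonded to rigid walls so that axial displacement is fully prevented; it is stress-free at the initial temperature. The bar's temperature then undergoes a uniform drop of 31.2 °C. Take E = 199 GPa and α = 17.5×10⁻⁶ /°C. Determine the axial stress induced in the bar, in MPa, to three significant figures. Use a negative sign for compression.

Free thermal expansion αLΔT = 17.5e-6 · 4110 · -31.2 = -2.244 mm.
The walls impose strain ε = −(-2.244)/4110 = 5.4600e-04; σ = Eε = 199000 · 5.4600e-04 = 108.7 MPa.

109 MPa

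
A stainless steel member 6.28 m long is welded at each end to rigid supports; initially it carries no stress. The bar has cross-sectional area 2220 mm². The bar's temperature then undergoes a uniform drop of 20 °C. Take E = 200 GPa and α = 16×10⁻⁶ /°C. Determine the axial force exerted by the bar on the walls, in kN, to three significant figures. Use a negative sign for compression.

Free thermal expansion αLΔT = 16e-6 · 6280 · -20 = -2.01 mm.
The walls impose strain ε = −(-2.01)/6280 = 3.2000e-04; σ = Eε = 200000 · 3.2000e-04 = 64 MPa.
Wall reaction R = σ·A = 64·2220 = 142100 N = 142.1 kN.

142 kN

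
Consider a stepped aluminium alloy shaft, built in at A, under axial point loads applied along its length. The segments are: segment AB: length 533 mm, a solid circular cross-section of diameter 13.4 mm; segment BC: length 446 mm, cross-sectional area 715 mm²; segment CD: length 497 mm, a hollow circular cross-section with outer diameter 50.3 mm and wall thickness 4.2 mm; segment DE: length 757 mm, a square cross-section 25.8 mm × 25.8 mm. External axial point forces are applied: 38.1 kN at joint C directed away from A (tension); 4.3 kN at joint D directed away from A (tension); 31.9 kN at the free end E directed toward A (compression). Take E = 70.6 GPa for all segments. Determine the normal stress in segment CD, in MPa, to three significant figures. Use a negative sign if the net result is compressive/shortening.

-45.4 MPa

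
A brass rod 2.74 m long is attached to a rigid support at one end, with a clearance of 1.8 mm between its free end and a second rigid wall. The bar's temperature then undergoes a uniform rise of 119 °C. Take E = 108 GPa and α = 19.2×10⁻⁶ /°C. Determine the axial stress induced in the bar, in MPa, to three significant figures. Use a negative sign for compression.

Free thermal expansion αLΔT = 19.2e-6 · 2740 · 119 = 6.26 mm.
The walls engage after the gap closes; constrained expansion = 6.26 − 1.8 = 4.46 mm.
The walls impose strain ε = −(4.46)/2740 = -1.6279e-03; σ = Eε = 108000 · -1.6279e-03 = -175.8 MPa.

-176 MPa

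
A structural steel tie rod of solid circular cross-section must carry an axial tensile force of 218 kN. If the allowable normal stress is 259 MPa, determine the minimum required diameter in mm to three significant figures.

Required area A ≥ P/σ_allow = 218000/259 = 841.7 mm².
For a solid circular section, d ≥ √(4A/π) = 32.74 mm.

32.7 mm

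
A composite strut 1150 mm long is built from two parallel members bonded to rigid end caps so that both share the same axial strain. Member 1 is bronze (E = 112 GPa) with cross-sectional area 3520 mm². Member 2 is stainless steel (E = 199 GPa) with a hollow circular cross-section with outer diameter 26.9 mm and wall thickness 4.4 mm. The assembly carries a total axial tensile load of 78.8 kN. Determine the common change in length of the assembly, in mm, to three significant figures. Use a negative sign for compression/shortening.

0.199 mm

A_2 = 311 mm².
Equal strain + equilibrium ⇒ each member carries load in proportion to AE: A₁E₁ = 394200000 N, A₂E₂ = 61890000 N, ΣAE = 456100000 N.
δ = PL/ΣAE = 78800·1150/456100000 = 0.1987 mm.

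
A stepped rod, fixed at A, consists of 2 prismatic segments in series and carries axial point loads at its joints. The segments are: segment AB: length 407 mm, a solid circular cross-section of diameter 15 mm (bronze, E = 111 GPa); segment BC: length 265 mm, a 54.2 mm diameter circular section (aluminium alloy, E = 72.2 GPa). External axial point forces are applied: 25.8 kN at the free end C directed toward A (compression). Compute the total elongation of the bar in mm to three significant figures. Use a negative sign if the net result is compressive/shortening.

Internal axial forces (sectioning from the free end, tension +): N_BC = -25.8 kN, N_AB = -25.8 kN.
A_AB = 176.7 mm².
A_BC = 2307 mm².
δ_AB = -25800·407/(176.7·111000) = -0.5353 mm
δ_BC = -25800·265/(2307·72200) = -0.04104 mm
δ = Σδ_i = -0.5764 mm.

-0.576 mm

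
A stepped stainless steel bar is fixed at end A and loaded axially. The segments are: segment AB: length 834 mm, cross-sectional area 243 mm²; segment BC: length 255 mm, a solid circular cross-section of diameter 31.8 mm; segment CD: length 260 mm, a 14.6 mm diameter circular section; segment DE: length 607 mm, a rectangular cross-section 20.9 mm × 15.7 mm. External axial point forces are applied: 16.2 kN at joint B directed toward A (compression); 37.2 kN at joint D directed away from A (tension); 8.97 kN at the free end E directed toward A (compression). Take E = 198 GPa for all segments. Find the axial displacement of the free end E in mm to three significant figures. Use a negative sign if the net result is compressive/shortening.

Internal axial forces (sectioning from the free end, tension +): N_DE = -8.97 kN, N_CD = 28.23 kN, N_BC = 28.23 kN, N_AB = 12.03 kN.
A_BC = 794.2 mm².
A_CD = 167.4 mm².
A_DE = 328.1 mm².
δ_AB = 12030·834/(243·198000) = 0.2085 mm
δ_BC = 28230·255/(794.2·198000) = 0.04578 mm
δ_CD = 28230·260/(167.4·198000) = 0.2214 mm
δ_DE = -8970·607/(328.1·198000) = -0.08381 mm
δ = Σδ_i = 0.3919 mm.

0.392 mm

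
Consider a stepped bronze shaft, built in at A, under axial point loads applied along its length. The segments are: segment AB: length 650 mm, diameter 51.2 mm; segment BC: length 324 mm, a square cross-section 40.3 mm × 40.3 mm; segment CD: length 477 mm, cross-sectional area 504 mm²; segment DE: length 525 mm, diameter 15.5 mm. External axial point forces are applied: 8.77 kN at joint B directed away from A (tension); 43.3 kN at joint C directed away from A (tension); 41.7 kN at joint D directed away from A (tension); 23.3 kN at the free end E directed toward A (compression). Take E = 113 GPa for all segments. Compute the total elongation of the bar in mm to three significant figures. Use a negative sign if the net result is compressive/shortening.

Internal axial forces (sectioning from the free end, tension +): N_DE = -23.3 kN, N_CD = 18.4 kN, N_BC = 61.7 kN, N_AB = 70.47 kN.
A_AB = 2059 mm².
A_BC = 1624 mm².
A_DE = 188.7 mm².
δ_AB = 70470·650/(2059·113000) = 0.1969 mm
δ_BC = 61700·324/(1624·113000) = 0.1089 mm
δ_CD = 18400·477/(504·113000) = 0.1541 mm
δ_DE = -23300·525/(188.7·113000) = -0.5737 mm
δ = Σδ_i = -0.1138 mm.

-0.114 mm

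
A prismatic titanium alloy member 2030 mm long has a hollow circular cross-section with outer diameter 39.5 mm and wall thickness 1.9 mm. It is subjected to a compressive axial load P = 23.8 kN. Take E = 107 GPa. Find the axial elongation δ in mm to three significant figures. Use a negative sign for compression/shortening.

-2.01 mm

A = 224.4 mm².
δ_mech = NL/(AE) = -23800·2030/(224.4·107000) = -2.012 mm.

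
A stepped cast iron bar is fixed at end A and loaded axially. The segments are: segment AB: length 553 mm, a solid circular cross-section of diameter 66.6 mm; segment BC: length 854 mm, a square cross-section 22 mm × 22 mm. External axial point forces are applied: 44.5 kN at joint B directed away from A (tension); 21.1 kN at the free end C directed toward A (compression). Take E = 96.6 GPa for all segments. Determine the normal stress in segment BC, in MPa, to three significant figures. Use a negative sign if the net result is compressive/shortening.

Internal axial forces (sectioning from the free end, tension +): N_BC = -21.1 kN, N_AB = 23.4 kN.
A_BC = 484 mm².
σ_BC = N_BC/A_BC = -21100/484 = -43.6 MPa.

-43.6 MPa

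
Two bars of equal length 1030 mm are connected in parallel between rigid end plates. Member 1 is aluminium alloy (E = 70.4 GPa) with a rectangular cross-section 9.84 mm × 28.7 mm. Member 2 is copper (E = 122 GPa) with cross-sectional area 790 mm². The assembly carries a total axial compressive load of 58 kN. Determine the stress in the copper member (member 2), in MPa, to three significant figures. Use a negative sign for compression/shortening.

-60.9 MPa

A_1 = 282.4 mm².
Equal strain + equilibrium ⇒ each member carries load in proportion to AE: A₁E₁ = 19880000 N, A₂E₂ = 96380000 N, ΣAE = 116300000 N.
σ₂ = P·E₂/ΣAE = -58000·122000/116300000 = -60.86 MPa.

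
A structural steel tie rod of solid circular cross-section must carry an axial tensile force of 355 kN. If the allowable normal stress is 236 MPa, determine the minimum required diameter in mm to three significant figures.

43.8 mm

Required area A ≥ P/σ_allow = 355000/236 = 1504 mm².
For a solid circular section, d ≥ √(4A/π) = 43.76 mm.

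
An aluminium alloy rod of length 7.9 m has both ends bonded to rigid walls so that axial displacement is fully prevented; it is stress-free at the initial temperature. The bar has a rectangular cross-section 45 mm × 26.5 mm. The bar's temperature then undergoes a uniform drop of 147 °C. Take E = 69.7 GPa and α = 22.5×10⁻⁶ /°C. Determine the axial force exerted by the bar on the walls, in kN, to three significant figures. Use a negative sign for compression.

Free thermal expansion αLΔT = 22.5e-6 · 7900 · -147 = -26.13 mm.
The walls impose strain ε = −(-26.13)/7900 = 3.3075e-03; σ = Eε = 69700 · 3.3075e-03 = 230.5 MPa.
Wall reaction R = σ·A = 230.5·1192 = 274900 N = 274.9 kN.

275 kN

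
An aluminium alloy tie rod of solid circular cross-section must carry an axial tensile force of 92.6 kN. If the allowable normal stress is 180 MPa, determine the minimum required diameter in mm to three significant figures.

Required area A ≥ P/σ_allow = 92600/180 = 514.4 mm².
For a solid circular section, d ≥ √(4A/π) = 25.59 mm.

25.6 mm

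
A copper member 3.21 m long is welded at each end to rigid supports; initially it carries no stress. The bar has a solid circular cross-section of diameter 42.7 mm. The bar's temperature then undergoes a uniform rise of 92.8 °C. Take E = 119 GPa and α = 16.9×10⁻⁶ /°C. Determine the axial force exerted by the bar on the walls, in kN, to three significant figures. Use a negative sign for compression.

-267 kN

Free thermal expansion αLΔT = 16.9e-6 · 3210 · 92.8 = 5.034 mm.
The walls impose strain ε = −(5.034)/3210 = -1.5683e-03; σ = Eε = 119000 · -1.5683e-03 = -186.6 MPa.
Wall reaction R = σ·A = -186.6·1432 = -267300 N = -267.3 kN.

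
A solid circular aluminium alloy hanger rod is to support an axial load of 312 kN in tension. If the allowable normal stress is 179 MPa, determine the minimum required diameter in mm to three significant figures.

Required area A ≥ P/σ_allow = 312000/179 = 1743 mm².
For a solid circular section, d ≥ √(4A/π) = 47.11 mm.

47.1 mm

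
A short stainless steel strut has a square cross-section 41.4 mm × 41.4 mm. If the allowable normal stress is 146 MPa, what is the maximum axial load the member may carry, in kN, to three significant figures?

250 kN

A = 1714 mm².
P_max = σ_allow · A = 146 · 1714 = 250200 N = 250.2 kN.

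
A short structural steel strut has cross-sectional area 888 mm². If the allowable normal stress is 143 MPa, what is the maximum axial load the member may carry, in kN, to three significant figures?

127 kN

P_max = σ_allow · A = 143 · 888 = 127000 N = 127 kN.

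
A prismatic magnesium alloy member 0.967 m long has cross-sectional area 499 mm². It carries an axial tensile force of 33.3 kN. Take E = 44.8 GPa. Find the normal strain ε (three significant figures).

σ = N/A = 66.73 MPa; ε = σ/E = 66.73/44800 = 1.490e-03.

0.00149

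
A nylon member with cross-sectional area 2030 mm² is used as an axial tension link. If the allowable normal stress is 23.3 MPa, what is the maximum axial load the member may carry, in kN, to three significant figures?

P_max = σ_allow · A = 23.3 · 2030 = 47300 N = 47.3 kN.

47.3 kN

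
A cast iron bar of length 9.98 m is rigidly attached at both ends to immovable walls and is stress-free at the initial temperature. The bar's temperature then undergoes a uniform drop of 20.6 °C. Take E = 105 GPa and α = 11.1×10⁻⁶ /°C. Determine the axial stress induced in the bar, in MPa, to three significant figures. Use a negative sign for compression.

Free thermal expansion αLΔT = 11.1e-6 · 9980 · -20.6 = -2.282 mm.
The walls impose strain ε = −(-2.282)/9980 = 2.2866e-04; σ = Eε = 105000 · 2.2866e-04 = 24.01 MPa.

24.0 MPa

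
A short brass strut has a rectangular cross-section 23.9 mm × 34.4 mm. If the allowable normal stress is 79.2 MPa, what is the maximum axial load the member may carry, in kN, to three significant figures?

A = 822.2 mm².
P_max = σ_allow · A = 79.2 · 822.2 = 65120 N = 65.12 kN.

65.1 kN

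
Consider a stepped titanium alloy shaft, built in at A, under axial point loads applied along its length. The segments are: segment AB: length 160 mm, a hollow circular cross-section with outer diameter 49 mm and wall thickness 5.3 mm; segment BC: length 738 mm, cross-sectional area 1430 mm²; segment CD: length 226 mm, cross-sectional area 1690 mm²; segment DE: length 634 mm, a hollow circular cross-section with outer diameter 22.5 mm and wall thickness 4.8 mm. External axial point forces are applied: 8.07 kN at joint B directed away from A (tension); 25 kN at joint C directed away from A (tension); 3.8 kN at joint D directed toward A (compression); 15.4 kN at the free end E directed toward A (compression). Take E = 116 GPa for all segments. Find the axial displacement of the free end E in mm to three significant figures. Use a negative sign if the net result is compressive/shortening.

Internal axial forces (sectioning from the free end, tension +): N_DE = -15.4 kN, N_CD = -19.2 kN, N_BC = 5.8 kN, N_AB = 13.87 kN.
A_AB = 727.6 mm².
A_DE = 266.9 mm².
δ_AB = 13870·160/(727.6·116000) = 0.02629 mm
δ_BC = 5800·738/(1430·116000) = 0.0258 mm
δ_CD = -19200·226/(1690·116000) = -0.02213 mm
δ_DE = -15400·634/(266.9·116000) = -0.3153 mm
δ = Σδ_i = -0.2854 mm.

-0.285 mm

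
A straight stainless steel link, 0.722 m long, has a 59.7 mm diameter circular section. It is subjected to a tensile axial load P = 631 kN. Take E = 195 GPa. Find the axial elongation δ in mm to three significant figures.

0.835 mm

A = 2799 mm².
δ_mech = NL/(AE) = 631000·722/(2799·195000) = 0.8346 mm.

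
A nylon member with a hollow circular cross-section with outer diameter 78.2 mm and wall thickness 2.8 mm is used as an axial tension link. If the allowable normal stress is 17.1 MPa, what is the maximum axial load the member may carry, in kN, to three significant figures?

11.3 kN

A = 663.3 mm².
P_max = σ_allow · A = 17.1 · 663.3 = 11340 N = 11.34 kN.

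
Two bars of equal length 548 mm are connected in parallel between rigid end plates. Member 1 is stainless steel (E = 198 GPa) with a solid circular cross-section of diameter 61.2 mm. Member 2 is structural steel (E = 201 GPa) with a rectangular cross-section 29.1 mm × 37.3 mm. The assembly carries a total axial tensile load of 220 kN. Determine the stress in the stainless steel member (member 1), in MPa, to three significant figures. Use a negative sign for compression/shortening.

A_1 = 2942 mm².
A_2 = 1085 mm².
Equal strain + equilibrium ⇒ each member carries load in proportion to AE: A₁E₁ = 582400000 N, A₂E₂ = 218200000 N, ΣAE = 800600000 N.
σ₁ = P·E₁/ΣAE = 220000·198000/800600000 = 54.41 MPa.

54.4 MPa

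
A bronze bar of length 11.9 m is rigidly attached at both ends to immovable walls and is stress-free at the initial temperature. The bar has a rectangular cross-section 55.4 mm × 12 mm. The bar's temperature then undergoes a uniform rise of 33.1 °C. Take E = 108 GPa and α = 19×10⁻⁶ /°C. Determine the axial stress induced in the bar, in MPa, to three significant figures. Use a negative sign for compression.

-67.9 MPa

Free thermal expansion αLΔT = 19e-6 · 11900 · 33.1 = 7.484 mm.
The walls impose strain ε = −(7.484)/11900 = -6.2890e-04; σ = Eε = 108000 · -6.2890e-04 = -67.92 MPa.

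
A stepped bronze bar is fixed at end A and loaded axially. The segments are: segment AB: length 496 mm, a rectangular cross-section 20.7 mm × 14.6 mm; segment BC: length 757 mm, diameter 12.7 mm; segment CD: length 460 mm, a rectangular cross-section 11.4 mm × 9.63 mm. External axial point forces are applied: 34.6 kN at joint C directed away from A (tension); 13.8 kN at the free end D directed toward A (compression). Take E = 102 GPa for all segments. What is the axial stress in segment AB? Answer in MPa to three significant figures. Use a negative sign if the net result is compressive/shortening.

Internal axial forces (sectioning from the free end, tension +): N_CD = -13.8 kN, N_BC = 20.8 kN, N_AB = 20.8 kN.
A_AB = 302.2 mm².
σ_AB = N_AB/A_AB = 20800/302.2 = 68.82 MPa.

68.8 MPa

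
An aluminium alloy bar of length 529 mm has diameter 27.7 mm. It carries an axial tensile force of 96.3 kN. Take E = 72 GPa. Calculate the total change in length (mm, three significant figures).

1.17 mm

A = 602.6 mm².
δ_mech = NL/(AE) = 96300·529/(602.6·72000) = 1.174 mm.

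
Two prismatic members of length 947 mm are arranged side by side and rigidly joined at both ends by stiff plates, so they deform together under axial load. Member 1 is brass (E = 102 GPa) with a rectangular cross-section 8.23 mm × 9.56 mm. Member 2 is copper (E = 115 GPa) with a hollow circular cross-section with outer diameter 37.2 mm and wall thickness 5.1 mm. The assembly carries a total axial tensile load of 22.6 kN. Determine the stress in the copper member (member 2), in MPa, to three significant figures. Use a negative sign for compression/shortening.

38.7 MPa

A_1 = 78.68 mm².
A_2 = 514.3 mm².
Equal strain + equilibrium ⇒ each member carries load in proportion to AE: A₁E₁ = 8025000 N, A₂E₂ = 59150000 N, ΣAE = 67170000 N.
σ₂ = P·E₂/ΣAE = 22600·115000/67170000 = 38.69 MPa.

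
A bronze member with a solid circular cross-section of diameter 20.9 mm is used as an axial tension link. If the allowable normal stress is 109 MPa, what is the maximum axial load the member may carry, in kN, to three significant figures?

A = 343.1 mm².
P_max = σ_allow · A = 109 · 343.1 = 37390 N = 37.39 kN.

37.4 kN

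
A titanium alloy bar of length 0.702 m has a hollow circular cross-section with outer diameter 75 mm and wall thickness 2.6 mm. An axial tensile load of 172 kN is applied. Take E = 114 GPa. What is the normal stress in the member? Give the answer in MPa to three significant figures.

A = 591.4 mm².
σ = N/A = 172000/591.4 = 290.8 MPa.

291 MPa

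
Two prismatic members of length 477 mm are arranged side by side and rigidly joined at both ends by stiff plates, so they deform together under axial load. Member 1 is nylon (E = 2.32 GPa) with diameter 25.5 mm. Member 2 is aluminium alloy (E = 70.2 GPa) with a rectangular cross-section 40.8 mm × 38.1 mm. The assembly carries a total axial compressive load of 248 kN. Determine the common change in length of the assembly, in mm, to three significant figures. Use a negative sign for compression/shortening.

A_1 = 510.7 mm².
A_2 = 1554 mm².
Equal strain + equilibrium ⇒ each member carries load in proportion to AE: A₁E₁ = 1185000 N, A₂E₂ = 109100000 N, ΣAE = 110300000 N.
δ = PL/ΣAE = -248000·477/110300000 = -1.072 mm.

-1.07 mm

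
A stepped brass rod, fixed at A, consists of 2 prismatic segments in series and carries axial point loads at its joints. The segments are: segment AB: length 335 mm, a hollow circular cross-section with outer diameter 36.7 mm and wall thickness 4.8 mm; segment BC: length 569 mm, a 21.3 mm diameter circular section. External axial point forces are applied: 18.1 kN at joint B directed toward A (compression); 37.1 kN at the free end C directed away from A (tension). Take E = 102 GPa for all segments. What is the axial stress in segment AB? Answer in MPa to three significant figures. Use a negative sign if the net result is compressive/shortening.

39.5 MPa

Internal axial forces (sectioning from the free end, tension +): N_BC = 37.1 kN, N_AB = 19 kN.
A_AB = 481 mm².
σ_AB = N_AB/A_AB = 19000/481 = 39.5 MPa.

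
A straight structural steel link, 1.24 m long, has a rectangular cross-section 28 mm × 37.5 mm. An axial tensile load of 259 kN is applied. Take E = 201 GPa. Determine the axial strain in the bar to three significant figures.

A = 1050 mm².
σ = N/A = 246.7 MPa; ε = σ/E = 246.7/201000 = 1.227e-03.

0.00123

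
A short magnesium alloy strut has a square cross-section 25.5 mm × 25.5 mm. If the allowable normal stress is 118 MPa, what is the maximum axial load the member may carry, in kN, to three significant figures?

A = 650.2 mm².
P_max = σ_allow · A = 118 · 650.2 = 76730 N = 76.73 kN.

76.7 kN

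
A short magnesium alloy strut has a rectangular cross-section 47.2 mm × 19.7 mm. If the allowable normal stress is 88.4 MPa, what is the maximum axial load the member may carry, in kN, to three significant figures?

82.2 kN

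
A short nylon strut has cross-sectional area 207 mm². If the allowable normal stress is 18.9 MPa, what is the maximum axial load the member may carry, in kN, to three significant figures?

3.91 kN

P_max = σ_allow · A = 18.9 · 207 = 3912 N = 3.912 kN.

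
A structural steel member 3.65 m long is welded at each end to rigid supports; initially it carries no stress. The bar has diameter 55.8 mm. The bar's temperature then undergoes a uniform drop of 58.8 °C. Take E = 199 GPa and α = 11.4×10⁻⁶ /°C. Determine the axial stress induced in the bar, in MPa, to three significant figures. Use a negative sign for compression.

Free thermal expansion αLΔT = 11.4e-6 · 3650 · -58.8 = -2.447 mm.
The walls impose strain ε = −(-2.447)/3650 = 6.7032e-04; σ = Eε = 199000 · 6.7032e-04 = 133.4 MPa.

133 MPa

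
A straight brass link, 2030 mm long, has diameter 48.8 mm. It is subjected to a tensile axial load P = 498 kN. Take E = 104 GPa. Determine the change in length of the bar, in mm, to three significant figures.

5.20 mm

A = 1870 mm².
δ_mech = NL/(AE) = 498000·2030/(1870·104000) = 5.197 mm.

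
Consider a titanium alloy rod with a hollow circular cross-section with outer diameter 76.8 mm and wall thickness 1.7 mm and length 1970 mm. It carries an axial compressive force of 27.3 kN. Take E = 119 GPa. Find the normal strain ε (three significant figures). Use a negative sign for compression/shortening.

-5.72e-04

A = 401.1 mm².
σ = N/A = -68.07 MPa; ε = σ/E = -68.07/119000 = -5.720e-04.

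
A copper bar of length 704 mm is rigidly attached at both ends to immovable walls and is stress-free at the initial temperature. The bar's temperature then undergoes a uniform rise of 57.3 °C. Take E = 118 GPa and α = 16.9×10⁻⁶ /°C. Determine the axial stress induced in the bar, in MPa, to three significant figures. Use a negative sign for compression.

Free thermal expansion αLΔT = 16.9e-6 · 704 · 57.3 = 0.6817 mm.
The walls impose strain ε = −(0.6817)/704 = -9.6837e-04; σ = Eε = 118000 · -9.6837e-04 = -114.3 MPa.

-114 MPa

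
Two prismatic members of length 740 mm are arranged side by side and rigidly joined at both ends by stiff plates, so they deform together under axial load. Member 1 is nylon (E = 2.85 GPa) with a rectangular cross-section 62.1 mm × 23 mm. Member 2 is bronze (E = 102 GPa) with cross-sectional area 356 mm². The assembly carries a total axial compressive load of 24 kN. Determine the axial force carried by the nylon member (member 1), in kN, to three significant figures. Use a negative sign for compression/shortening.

A_1 = 1428 mm².
Equal strain + equilibrium ⇒ each member carries load in proportion to AE: A₁E₁ = 4071000 N, A₂E₂ = 36310000 N, ΣAE = 40380000 N.
F₁ = P·A₁E₁/ΣAE = -24000·4071000/40380000 = -2419 N.

-2.42 kN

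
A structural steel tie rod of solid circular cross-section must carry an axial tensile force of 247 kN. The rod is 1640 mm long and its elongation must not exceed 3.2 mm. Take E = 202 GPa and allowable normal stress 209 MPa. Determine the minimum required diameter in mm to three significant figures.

38.8 mm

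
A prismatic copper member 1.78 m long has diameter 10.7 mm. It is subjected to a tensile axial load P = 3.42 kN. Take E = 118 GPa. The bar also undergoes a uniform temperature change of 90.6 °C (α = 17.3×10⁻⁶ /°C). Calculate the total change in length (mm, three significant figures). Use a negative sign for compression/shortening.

A = 89.92 mm².
δ_mech = NL/(AE) = 3420·1780/(89.92·118000) = 0.5737 mm.
δ_thermal = αLΔT = 17.3e-6·1780·90.6 = 2.79 mm.
δ = δ_mech + δ_thermal = 3.364 mm.

3.36 mm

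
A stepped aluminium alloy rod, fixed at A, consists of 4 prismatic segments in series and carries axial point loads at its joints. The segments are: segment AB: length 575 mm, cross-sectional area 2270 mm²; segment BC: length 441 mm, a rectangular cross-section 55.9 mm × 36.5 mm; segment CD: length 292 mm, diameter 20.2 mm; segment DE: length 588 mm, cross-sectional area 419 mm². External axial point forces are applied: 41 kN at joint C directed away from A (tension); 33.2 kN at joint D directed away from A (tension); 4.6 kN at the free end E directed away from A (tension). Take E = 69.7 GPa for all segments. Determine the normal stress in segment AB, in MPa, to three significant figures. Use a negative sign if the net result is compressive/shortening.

Internal axial forces (sectioning from the free end, tension +): N_DE = 4.6 kN, N_CD = 37.8 kN, N_BC = 78.8 kN, N_AB = 78.8 kN.
σ_AB = N_AB/A_AB = 78800/2270 = 34.71 MPa.

34.7 MPa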